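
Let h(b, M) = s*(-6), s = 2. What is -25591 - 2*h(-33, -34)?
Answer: -25567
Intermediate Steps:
h(b, M) = -12 (h(b, M) = 2*(-6) = -12)
-25591 - 2*h(-33, -34) = -25591 - 2*(-12) = -25591 - 1*(-24) = -25591 + 24 = -25567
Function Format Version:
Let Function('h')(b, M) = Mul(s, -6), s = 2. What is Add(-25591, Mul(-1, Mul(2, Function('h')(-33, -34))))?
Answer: -25567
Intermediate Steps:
Function('h')(b, M) = -12 (Function('h')(b, M) = Mul(2, -6) = -12)
Add(-25591, Mul(-1, Mul(2, Function('h')(-33, -34)))) = Add(-25591, Mul(-1, Mul(2, -12))) = Add(-25591, Mul(-1, -24)) = Add(-25591, 24) = -25567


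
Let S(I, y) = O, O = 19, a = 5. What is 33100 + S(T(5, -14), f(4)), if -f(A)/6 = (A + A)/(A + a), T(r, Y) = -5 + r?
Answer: 33119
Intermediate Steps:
f(A) = -12*A/(5 + A) (f(A) = -6*(A + A)/(A + 5) = -6*2*A/(5 + A) = -12*A/(5 + A))
S(I, y) = 19
33100 + S(T(5, -14), f(4)) = 33100 + 19 = 33119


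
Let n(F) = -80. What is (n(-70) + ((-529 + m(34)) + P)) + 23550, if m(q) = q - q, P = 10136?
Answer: 33077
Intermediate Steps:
m(q) = 0
(n(-70) + ((-529 + m(34)) + P)) + 23550 = (-80 + ((-529 + 0) + 10136)) + 23550 = (-80 + (-529 + 10136)) + 23550 = (-80 + 9607) + 23550 = 9527 + 23550 = 33077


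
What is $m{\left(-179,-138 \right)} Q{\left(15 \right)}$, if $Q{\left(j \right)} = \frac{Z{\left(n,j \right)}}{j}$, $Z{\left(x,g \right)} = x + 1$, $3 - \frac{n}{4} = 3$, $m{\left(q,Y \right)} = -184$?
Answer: $- \frac{184}{15} \approx -12.267$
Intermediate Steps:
$n = 0$ ($n = 12 - 12 = 0$)
$Z{\left(x,g \right)} = 1 + x$
$Q{\left(j \right)} = \frac{1}{j}$ ($Q{\left(j \right)} = \frac{1 + 0}{j} = 1 \frac{1}{j} = \frac{1}{j}$)
$m{\left(-179,-138 \right)} Q{\left(15 \right)} = - \frac{184}{15}$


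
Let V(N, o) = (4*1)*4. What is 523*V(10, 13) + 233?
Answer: 8601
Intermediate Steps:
V(N, o) = 16 (V(N, o) = 4*4 = 16)
523*V(10, 13) + 233 = 523*16 + 233 = 8368 + 233 = 8601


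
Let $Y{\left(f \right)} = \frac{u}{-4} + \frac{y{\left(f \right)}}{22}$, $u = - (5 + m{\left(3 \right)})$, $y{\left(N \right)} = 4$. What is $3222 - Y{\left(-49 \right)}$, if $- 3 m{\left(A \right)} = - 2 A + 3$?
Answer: $\frac{70847}{22} \approx 3220.3$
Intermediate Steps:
$m{\left(A \right)} = -1 + \frac{2 A}{3}$ ($m{\left(A \right)} = - \frac{- 2 A + 3}{3} = - \frac{3 - 2 A}{3} = -1 + \frac{2 A}{3}$)
$u = -6$ ($u = - (5 + \left(-1 + \frac{2}{3} \cdot 3\right)) = - (5 + \left(-1 + 2\right)) = - (5 + 1) = \left(-1\right) 6 = -6$)
$Y{\left(f \right)} = \frac{37}{22}$ ($Y{\left(f \right)} = - \frac{6}{-4} + \frac{4}{22} = \left(-6\right) \left(- \frac{1}{4}\right) + 4 \cdot \frac{1}{22} = \frac{3}{2} + \frac{2}{11} = \frac{37}{22}$)
$3222 - Y{\left(-49 \right)} = 3222 - \frac{37}{22} = \frac{70847}{22}$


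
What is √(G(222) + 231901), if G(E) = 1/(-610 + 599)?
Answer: √28060010/11 ≈ 481.56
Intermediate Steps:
G(E) = -1/11 (G(E) = 1/(-11) = -1/11)
√(G(222) + 231901) = √(-1/11 + 231901) = √(2550910/11) = √28060010/11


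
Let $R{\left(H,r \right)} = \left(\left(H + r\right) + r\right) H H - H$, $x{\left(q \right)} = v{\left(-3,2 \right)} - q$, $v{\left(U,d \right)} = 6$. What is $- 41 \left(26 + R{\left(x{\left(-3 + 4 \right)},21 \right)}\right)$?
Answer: $-49036$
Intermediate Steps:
$x{\left(q \right)} = 6 - q$
$R{\left(H,r \right)} = - H + H^{2} \left(H + 2 r\right)$ ($R{\left(H,r \right)} = \left(H + 2 r\right) H^{2} - H = H^{2} \left(H + 2 r\right) - H = - H + H^{2} \left(H + 2 r\right)$)
$- 41 \left(26 + R{\left(x{\left(-3 + 4 \right)},21 \right)}\right) = - 41 \left(26 + \left(6 - \left(-3 + 4\right)\right) \left(-1 + \left(6 - \left(-3 + 4\right)\right)^{2} + 2 \left(6 - \left(-3 + 4\right)\right) 21\right)\right) = - 41 \left(26 + \left(6 - 1\right) \left(-1 + \left(6 - 1\right)^{2} + 2 \left(6 - 1\right) 21\right)\right) = - 41 \left(26 + 5 \left(-1 + 5^{2} + 2 \cdot 5 \cdot 21\right)\right) = - 41 \left(26 + 5 \left(-1 + 25 + 210\right)\right) = - 41 \left(26 + 5 \cdot 234\right) = - 41 \left(26 + 1170\right) = \left(-41\right) 1196 = -49036$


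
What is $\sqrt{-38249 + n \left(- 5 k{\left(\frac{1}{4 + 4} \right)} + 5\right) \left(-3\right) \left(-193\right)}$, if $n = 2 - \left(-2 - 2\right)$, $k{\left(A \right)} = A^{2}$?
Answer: $\frac{i \sqrt{1353626}}{8} \approx 145.43 i$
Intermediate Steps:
$n = 6$ ($n = 2 - \left(-2 - 2\right) = 2 - -4 = 2 + 4 = 6$)
$\sqrt{-38249 + n \left(- 5 k{\left(\frac{1}{4 + 4} \right)} + 5\right) \left(-3\right) \left(-193\right)} = \sqrt{-38249 + 6 \left(- 5 \left(\frac{1}{4 + 4}\right)^{2} + 5\right) \left(-3\right) \left(-193\right)} = \sqrt{-38249 + 6 \left(- 5 \left(\frac{1}{8}\right)^{2} + 5\right) \left(-3\right) \left(-193\right)} = \sqrt{-38249 + 6 \left(- \frac{5}{64} + 5\right) \left(-3\right) \left(-193\right)} = \sqrt{-38249 + 6 \cdot \frac{315}{64} \left(-3\right) \left(-193\right)} = \sqrt{-38249 + \frac{945}{32} \left(-3\right) \left(-193\right)} = \sqrt{-38249 - - \frac{547155}{32}} = \sqrt{-38249 + \frac{547155}{32}} = \sqrt{- \frac{676813}{32}} = \frac{i \sqrt{1353626}}{8}$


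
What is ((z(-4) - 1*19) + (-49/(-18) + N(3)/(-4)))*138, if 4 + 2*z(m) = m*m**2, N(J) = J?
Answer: -42251/6 ≈ -7041.8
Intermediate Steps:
z(m) = -2 + m**3/2 (z(m) = -2 + (m*m**2)/2 = -2 + m**3/2)
((z(-4) - 1*19) + (-49/(-18) + N(3)/(-4)))*138 = (((-2 + (1/2)*(-4)**3) - 1*19) + (-49/(-18) + 3/(-4)))*138 = (((-2 + (1/2)*(-64)) - 19) + (-49*(-1/18) + 3*(-1/4)))*138 = (((-2 - 32) - 19) + (49/18 - 3/4))*138 = ((-34 - 19) + 71/36)*138 = (-53 + 71/36)*138 = -1837/36*138 = -42251/6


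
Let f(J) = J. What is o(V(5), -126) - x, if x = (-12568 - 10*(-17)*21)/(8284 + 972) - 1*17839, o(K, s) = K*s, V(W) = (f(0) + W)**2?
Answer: 67985191/4628 ≈ 14690.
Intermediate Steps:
V(W) = W**2 (V(W) = (0 + W)**2 = W**2)
x = -82563391/4628 (x = (-12568 + 170*21)/9256 - 17839 = (-12568 + 3570)*(1/9256) - 17839 = -8998*1/9256 - 17839 = -4499/4628 - 17839 = -82563391/4628 ≈ -17840.)
o(V(5), -126) - x = 5**2*(-126) - 1*(-82563391/4628) = 25*(-126) + 82563391/4628 = -3150 + 82563391/4628 = 67985191/4628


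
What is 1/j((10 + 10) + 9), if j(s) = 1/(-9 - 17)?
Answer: -26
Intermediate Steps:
j(s) = -1/26 (j(s) = 1/(-26) = -1/26)
1/j((10 + 10) + 9) = 1/(-1/26) = -26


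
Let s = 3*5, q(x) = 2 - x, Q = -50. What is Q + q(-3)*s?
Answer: 25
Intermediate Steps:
s = 15
Q + q(-3)*s = -50 + (2 - 1*(-3))*15 = -50 + (2 + 3)*15 = -50 + 5*15 = -50 + 75 = 25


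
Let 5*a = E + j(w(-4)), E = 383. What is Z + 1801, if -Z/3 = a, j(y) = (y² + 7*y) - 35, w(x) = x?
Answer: 7997/5 ≈ 1599.4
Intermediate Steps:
j(y) = -35 + y² + 7*y
a = 336/5 (a = (383 + (-35 + (-4)² + 7*(-4)))/5 = (383 + (-35 + 16 - 28))/5 = (383 - 47)/5 = (⅕)*336 = 336/5 ≈ 67.200)
Z = -1008/5 (Z = -3*336/5 = -1008/5 ≈ -201.60)
Z + 1801 = -1008/5 + 1801 = 7997/5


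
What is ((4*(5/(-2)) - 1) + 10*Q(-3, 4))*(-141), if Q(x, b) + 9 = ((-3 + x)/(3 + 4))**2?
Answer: 647049/49 ≈ 13205.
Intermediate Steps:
Q(x, b) = -9 + (-3/7 + x/7)**2 (Q(x, b) = -9 + ((-3 + x)/(3 + 4))**2 = -9 + ((-3 + x)/7)**2 = -9 + ((-3 + x)*(1/7))**2 = -9 + (-3/7 + x/7)**2)
((4*(5/(-2)) - 1) + 10*Q(-3, 4))*(-141) = ((4*(5/(-2)) - 1) + 10*(-9 + (-3 - 3)**2/49))*(-141) = ((4*(5*(-1/2)) - 1) + 10*(-9 + (1/49)*(-6)**2))*(-141) = ((4*(-5/2) - 1) + 10*(-9 + (1/49)*36))*(-141) = ((-10 - 1) + 10*(-9 + 36/49))*(-141) = (-11 + 10*(-405/49))*(-141) = (-11 - 4050/49)*(-141) = -4589/49*(-141) = 647049/49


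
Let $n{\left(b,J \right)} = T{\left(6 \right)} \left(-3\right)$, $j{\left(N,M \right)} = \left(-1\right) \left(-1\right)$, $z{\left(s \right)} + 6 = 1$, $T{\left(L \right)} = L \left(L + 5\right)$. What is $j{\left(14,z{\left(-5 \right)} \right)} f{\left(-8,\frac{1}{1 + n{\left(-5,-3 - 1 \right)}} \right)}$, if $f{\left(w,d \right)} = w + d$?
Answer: $- \frac{1577}{197} \approx -8.0051$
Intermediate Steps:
$T{\left(L \right)} = L \left(5 + L\right)$
$z{\left(s \right)} = -5$ ($z{\left(s \right)} = -6 + 1 = -5$)
$j{\left(N,M \right)} = 1$
$n{\left(b,J \right)} = -198$ ($n{\left(b,J \right)} = 6 \left(5 + 6\right) \left(-3\right) = 6 \cdot 11 \left(-3\right) = 66 \left(-3\right) = -198$)
$f{\left(w,d \right)} = d + w$
$j{\left(14,z{\left(-5 \right)} \right)} f{\left(-8,\frac{1}{1 + n{\left(-5,-3 - 1 \right)}} \right)} = 1 \left(\frac{1}{1 - 198} - 8\right) = 1 \left(\frac{1}{-197} - 8\right) = 1 \left(- \frac{1}{197} - 8\right) = 1 \left(- \frac{1577}{197}\right) = - \frac{1577}{197}$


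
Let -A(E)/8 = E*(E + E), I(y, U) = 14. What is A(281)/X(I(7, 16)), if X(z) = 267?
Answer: -1263376/267 ≈ -4731.7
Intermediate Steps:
A(E) = -16*E² (A(E) = -8*E*(E + E) = -8*E*2*E = -16*E²)
A(281)/X(I(7, 16)) = -16*281²/267 = -16*78961*(1/267) = -1263376*1/267 = -1263376/267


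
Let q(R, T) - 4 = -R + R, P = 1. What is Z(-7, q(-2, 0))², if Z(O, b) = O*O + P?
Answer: 2500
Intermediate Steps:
q(R, T) = 4 (q(R, T) = 4 + (-R + R) = 4 + 0 = 4)
Z(O, b) = 1 + O² (Z(O, b) = O*O + 1 = O² + 1 = 1 + O²)
Z(-7, q(-2, 0))² = (1 + (-7)²)² = (1 + 49)² = 50² = 2500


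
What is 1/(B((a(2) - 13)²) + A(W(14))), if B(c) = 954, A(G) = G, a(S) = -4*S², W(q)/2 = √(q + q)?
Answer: 477/455002 - √7/227501 ≈ 0.0010367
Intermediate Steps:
W(q) = 2*√2*√q (W(q) = 2*√(q + q) = 2*√(2*q) = 2*(√2*√q) = 2*√2*√q)
1/(B((a(2) - 13)²) + A(W(14))) = 1/(954 + 2*√2*√14) = 1/(954 + 4*√7)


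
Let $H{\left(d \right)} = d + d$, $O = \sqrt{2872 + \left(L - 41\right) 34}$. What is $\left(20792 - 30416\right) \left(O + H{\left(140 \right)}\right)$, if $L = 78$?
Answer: $-2694720 - 9624 \sqrt{4130} \approx -3.3132 \cdot 10^{6}$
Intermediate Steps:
$O = \sqrt{4130}$ ($O = \sqrt{2872 + \left(78 - 41\right) 34} = \sqrt{2872 + 37 \cdot 34} = \sqrt{2872 + 1258} = \sqrt{4130} \approx 64.265$)
$H{\left(d \right)} = 2 d$
$\left(20792 - 30416\right) \left(O + H{\left(140 \right)}\right) = \left(20792 - 30416\right) \left(\sqrt{4130} + 2 \cdot 140\right) = - 9624 \left(\sqrt{4130} + 280\right) = - 9624 \left(280 + \sqrt{4130}\right) = -2694720 - 9624 \sqrt{4130}$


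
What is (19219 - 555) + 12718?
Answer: 31382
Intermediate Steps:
(19219 - 555) + 12718 = 18664 + 12718 = 31382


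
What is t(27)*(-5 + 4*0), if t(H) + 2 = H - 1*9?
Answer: -80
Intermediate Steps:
t(H) = -11 + H (t(H) = -2 + (H - 1*9) = -2 + (H - 9) = -2 + (-9 + H) = -11 + H)
t(27)*(-5 + 4*0) = (-11 + 27)*(-5 + 4*0) = 16*(-5 + 0) = 16*(-5) = -80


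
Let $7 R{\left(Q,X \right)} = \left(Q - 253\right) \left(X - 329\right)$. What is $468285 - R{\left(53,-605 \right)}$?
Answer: $\frac{3091195}{7} \approx 4.416 \cdot 10^{5}$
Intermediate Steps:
$R{\left(Q,X \right)} = \frac{\left(-329 + X\right) \left(-253 + Q\right)}{7}$ ($R{\left(Q,X \right)} = \frac{\left(Q - 253\right) \left(X - 329\right)}{7} = \frac{\left(-253 + Q\right) \left(-329 + X\right)}{7} = \frac{\left(-329 + X\right) \left(-253 + Q\right)}{7}$)
$468285 - R{\left(53,-605 \right)} = 468285 - \left(11891 - 2491 - - \frac{153065}{7} + \frac{1}{7} \cdot 53 \left(-605\right)\right) = 468285 - \left(11891 - 2491 + \frac{153065}{7} - \frac{32065}{7}\right) = 468285 - \frac{186800}{7} = \frac{3091195}{7}$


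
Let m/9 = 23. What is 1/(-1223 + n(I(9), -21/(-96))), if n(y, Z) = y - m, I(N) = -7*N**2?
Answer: -1/1997 ≈ -0.00050075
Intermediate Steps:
m = 207 (m = 9*23 = 207)
n(y, Z) = -207 + y (n(y, Z) = y - 1*207 = y - 207 = -207 + y)
1/(-1223 + n(I(9), -21/(-96))) = 1/(-1223 + (-207 - 7*9**2)) = 1/(-1223 + (-207 - 7*81)) = 1/(-1223 + (-207 - 567)) = 1/(-1223 - 774) = 1/(-1997) = -1/1997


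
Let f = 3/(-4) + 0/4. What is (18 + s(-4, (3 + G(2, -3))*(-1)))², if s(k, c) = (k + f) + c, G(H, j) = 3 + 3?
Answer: 289/16 ≈ 18.063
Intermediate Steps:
G(H, j) = 6
f = -¾ (f = 3*(-¼) + 0*(¼) = -¾ + 0 = -¾ ≈ -0.75000)
s(k, c) = -¾ + c + k (s(k, c) = (k - ¾) + c = (-¾ + k) + c = -¾ + c + k)
(18 + s(-4, (3 + G(2, -3))*(-1)))² = (18 + (-¾ + (3 + 6)*(-1) - 4))² = (18 + (-¾ + 9*(-1) - 4))² = (18 + (-¾ - 9 - 4))² = (18 - 55/4)² = (17/4)² = 289/16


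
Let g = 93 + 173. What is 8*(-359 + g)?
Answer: -744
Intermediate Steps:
g = 266
8*(-359 + g) = 8*(-359 + 266) = 8*(-93) = -744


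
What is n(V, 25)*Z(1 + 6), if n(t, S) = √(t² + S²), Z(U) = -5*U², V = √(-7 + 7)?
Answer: -6125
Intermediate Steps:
V = 0 (V = √0 = 0)
n(t, S) = √(S² + t²)
n(V, 25)*Z(1 + 6) = √(25² + 0²)*(-5*(1 + 6)²) = √(625 + 0)*(-5*7²) = √625*(-5*49) = 25*(-245) = -6125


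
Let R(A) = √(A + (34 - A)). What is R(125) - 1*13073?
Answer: -13073 + √34 ≈ -13067.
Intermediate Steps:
R(A) = √34
R(125) - 1*13073 = √34 - 1*13073 = √34 - 13073 = -13073 + √34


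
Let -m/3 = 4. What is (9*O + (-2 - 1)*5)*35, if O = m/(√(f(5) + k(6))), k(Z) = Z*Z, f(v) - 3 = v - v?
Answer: -525 - 1260*√39/13 ≈ -1130.3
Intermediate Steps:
m = -12 (m = -3*4 = -12)
f(v) = 3 (f(v) = 3 + (v - v) = 3 + 0 = 3)
k(Z) = Z²
O = -4*√39/13 (O = -12/√(3 + 6²) = -12/√(3 + 36) = -12*√39/39 = -4*√39/13 ≈ -1.9215)
(9*O + (-2 - 1)*5)*35 = (9*(-4*√39/13) + (-2 - 1)*5)*35 = (-36*√39/13 - 3*5)*35 = (-36*√39/13 - 15)*35 = (-15 - 36*√39/13)*35 = -525 - 1260*√39/13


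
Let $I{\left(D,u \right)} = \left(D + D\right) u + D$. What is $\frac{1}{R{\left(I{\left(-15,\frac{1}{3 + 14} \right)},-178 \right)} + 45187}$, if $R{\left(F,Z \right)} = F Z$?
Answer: $\frac{17}{818909} \approx 2.0759 \cdot 10^{-5}$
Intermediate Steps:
$I{\left(D,u \right)} = D + 2 D u$ ($I{\left(D,u \right)} = 2 D u + D = D + 2 D u$)
$\frac{1}{R{\left(I{\left(-15,\frac{1}{3 + 14} \right)},-178 \right)} + 45187} = \frac{1}{- 15 \left(1 + \frac{2}{3 + 14}\right) \left(-178\right) + 45187} = \frac{1}{- 15 \left(1 + \frac{2}{17}\right) \left(-178\right) + 45187} = \frac{1}{\left(-15\right) \frac{19}{17} \left(-178\right) + 45187} = \frac{1}{\left(- \frac{285}{17}\right) \left(-178\right) + 45187} = \frac{1}{\frac{50730}{17} + 45187} = \frac{1}{\frac{818909}{17}} = \frac{17}{818909}$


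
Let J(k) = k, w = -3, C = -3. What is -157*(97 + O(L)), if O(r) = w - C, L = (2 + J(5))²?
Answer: -15229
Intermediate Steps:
L = 49 (L = (2 + 5)² = 7² = 49)
O(r) = 0 (O(r) = -3 - 1*(-3) = -3 + 3 = 0)
-157*(97 + O(L)) = -157*(97 + 0) = -157*97 = -15229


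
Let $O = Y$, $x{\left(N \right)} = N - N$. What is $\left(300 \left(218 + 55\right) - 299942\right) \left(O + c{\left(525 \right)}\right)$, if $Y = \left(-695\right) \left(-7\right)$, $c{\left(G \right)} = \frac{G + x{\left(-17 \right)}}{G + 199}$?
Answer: $- \frac{384057543485}{362} \approx -1.0609 \cdot 10^{9}$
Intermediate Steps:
$x{\left(N \right)} = 0$
$c{\left(G \right)} = \frac{G}{199 + G}$ ($c{\left(G \right)} = \frac{G + 0}{G + 199} = \frac{G}{199 + G}$)
$Y = 4865$
$O = 4865$
$\left(300 \left(218 + 55\right) - 299942\right) \left(O + c{\left(525 \right)}\right) = \left(300 \left(218 + 55\right) - 299942\right) \left(4865 + \frac{525}{199 + 525}\right) = \left(300 \cdot 273 - 299942\right) \left(4865 + \frac{525}{724}\right) = \left(81900 - 299942\right) \left(4865 + 525 \cdot \frac{1}{724}\right) = - 218042 \left(4865 + \frac{525}{724}\right) = \left(-218042\right) \frac{3522785}{724} = - \frac{384057543485}{362}$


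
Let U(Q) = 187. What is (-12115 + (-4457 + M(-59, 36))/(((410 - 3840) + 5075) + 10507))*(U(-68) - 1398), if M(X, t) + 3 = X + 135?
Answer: 3183759309/217 ≈ 1.4672e+7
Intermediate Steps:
M(X, t) = 132 + X (M(X, t) = -3 + (X + 135) = -3 + (135 + X) = 132 + X)
(-12115 + (-4457 + M(-59, 36))/(((410 - 3840) + 5075) + 10507))*(U(-68) - 1398) = (-12115 + (-4457 + (132 - 59))/(((410 - 3840) + 5075) + 10507))*(187 - 1398) = (-12115 + (-4457 + 73)/((-3430 + 5075) + 10507))*(-1211) = (-12115 - 4384/(1645 + 10507))*(-1211) = (-12115 - 4384/12152)*(-1211) = (-12115 - 4384*1/12152)*(-1211) = (-12115 - 548/1519)*(-1211) = -18403233/1519*(-1211) = 3183759309/217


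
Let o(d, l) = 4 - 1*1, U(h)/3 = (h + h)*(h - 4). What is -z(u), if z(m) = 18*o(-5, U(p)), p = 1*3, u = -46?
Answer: -54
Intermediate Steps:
p = 3
U(h) = 6*h*(-4 + h) (U(h) = 3*((h + h)*(h - 4)) = 3*((2*h)*(-4 + h)) = 3*(2*h*(-4 + h)) = 6*h*(-4 + h))
o(d, l) = 3 (o(d, l) = 4 - 1 = 3)
z(m) = 54 (z(m) = 18*3 = 54)
-z(u) = -1*54 = -54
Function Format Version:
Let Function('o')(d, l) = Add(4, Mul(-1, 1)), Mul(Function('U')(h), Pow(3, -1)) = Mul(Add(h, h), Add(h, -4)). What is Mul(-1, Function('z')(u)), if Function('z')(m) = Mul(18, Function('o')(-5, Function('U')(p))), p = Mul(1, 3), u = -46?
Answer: -54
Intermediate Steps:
p = 3
Function('U')(h) = Mul(6, h, Add(-4, h)) (Function('U')(h) = Mul(3, Mul(Add(h, h), Add(h, -4))) = Mul(3, Mul(Mul(2, h), Add(-4, h))) = Mul(3, Mul(2, h, Add(-4, h))) = Mul(6, h, Add(-4, h)))
Function('o')(d, l) = 3 (Function('o')(d, l) = Add(4, -1) = 3)
Function('z')(m) = 54 (Function('z')(m) = Mul(18, 3) = 54)
Mul(-1, Function('z')(u)) = Mul(-1, 54) = -54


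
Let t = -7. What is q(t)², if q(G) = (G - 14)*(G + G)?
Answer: 86436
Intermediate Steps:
q(G) = 2*G*(-14 + G) (q(G) = (-14 + G)*(2*G) = 2*G*(-14 + G))
q(t)² = (2*(-7)*(-14 - 7))² = (2*(-7)*(-21))² = 294² = 86436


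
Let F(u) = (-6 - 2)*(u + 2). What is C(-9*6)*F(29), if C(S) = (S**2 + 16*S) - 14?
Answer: -505424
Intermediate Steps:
F(u) = -16 - 8*u (F(u) = -8*(2 + u) = -16 - 8*u)
C(S) = -14 + S**2 + 16*S
C(-9*6)*F(29) = (-14 + (-9*6)**2 + 16*(-9*6))*(-16 - 8*29) = (-14 + (-54)**2 + 16*(-54))*(-16 - 232) = (-14 + 2916 - 864)*(-248) = 2038*(-248) = -505424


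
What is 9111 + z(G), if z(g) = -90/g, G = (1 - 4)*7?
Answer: 63807/7 ≈ 9115.3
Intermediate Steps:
G = -21 (G = -3*7 = -21)
9111 + z(G) = 9111 - 90/(-21) = 9111 - 90*(-1/21) = 9111 + 30/7 = 63807/7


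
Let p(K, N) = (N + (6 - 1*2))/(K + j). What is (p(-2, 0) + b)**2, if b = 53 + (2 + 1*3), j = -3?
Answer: 81796/25 ≈ 3271.8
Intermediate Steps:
p(K, N) = (4 + N)/(-3 + K) (p(K, N) = (N + (6 - 1*2))/(K - 3) = (N + (6 - 2))/(-3 + K) = (N + 4)/(-3 + K) = (4 + N)/(-3 + K))
b = 58 (b = 53 + (2 + 3) = 53 + 5 = 58)
(p(-2, 0) + b)**2 = ((4 + 0)/(-3 - 2) + 58)**2 = (4/(-5) + 58)**2 = (-1/5*4 + 58)**2 = (-4/5 + 58)**2 = (286/5)**2 = 81796/25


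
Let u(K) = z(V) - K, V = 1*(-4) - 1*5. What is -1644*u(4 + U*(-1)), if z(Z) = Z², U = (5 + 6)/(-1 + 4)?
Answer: -132616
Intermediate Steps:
U = 11/3 ≈ 3.6667
V = -9 (V = -4 - 5 = -9)
u(K) = 81 - K (u(K) = (-9)² - K = 81 - K)
-1644*u(4 + U*(-1)) = -1644*(81 - (4 + (11/3)*(-1))) = -1644*(81 - (4 - 11/3)) = -1644*(81 - 1*⅓) = -1644*(81 - ⅓) = -1644*242/3 = -132616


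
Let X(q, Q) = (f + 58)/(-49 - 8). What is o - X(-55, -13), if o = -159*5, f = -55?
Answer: -15104/19 ≈ -794.95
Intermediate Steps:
o = -795
X(q, Q) = -1/19 (X(q, Q) = (-55 + 58)/(-49 - 8) = 3/(-57) = 3*(-1/57) = -1/19)
o - X(-55, -13) = -795 - 1*(-1/19) = -795 + 1/19 = -15104/19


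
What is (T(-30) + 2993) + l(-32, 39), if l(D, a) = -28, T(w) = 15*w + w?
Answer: 2485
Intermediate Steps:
T(w) = 16*w
(T(-30) + 2993) + l(-32, 39) = (16*(-30) + 2993) - 28 = (-480 + 2993) - 28 = 2513 - 28 = 2485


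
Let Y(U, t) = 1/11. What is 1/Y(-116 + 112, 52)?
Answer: 11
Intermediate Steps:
Y(U, t) = 1/11
1/Y(-116 + 112, 52) = 1/(1/11) = 11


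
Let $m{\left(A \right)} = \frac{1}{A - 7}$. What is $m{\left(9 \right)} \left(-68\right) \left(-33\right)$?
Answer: $1122$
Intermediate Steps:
$m{\left(A \right)} = \frac{1}{-7 + A}$
$m{\left(9 \right)} \left(-68\right) \left(-33\right) = \frac{1}{-7 + 9} \left(-68\right) \left(-33\right) = \frac{1}{2} \left(-68\right) \left(-33\right) = \left(-34\right) \left(-33\right) = 1122$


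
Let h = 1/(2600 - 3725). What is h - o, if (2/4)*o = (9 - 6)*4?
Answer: -27001/1125 ≈ -24.001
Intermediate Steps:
o = 24 (o = 2*((9 - 6)*4) = 2*(3*4) = 2*12 = 24)
h = -1/1125 (h = 1/(-1125) = -1/1125 ≈ -0.00088889)
h - o = -1/1125 - 1*24 = -1/1125 - 24 = -27001/1125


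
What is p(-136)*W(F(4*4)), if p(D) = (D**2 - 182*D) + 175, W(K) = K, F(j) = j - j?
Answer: 0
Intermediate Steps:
F(j) = 0
p(D) = 175 + D**2 - 182*D
p(-136)*W(F(4*4)) = (175 + (-136)**2 - 182*(-136))*0 = (175 + 18496 + 24752)*0 = 43423*0 = 0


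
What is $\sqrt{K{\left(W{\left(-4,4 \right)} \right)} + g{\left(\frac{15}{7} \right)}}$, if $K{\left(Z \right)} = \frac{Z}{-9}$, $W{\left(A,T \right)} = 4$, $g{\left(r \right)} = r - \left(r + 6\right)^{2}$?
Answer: $\frac{2 i \sqrt{7123}}{21} \approx 8.0379 i$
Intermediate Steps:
$g{\left(r \right)} = r - \left(6 + r\right)^{2}$
$K{\left(Z \right)} = - \frac{Z}{9}$ ($K{\left(Z \right)} = Z \left(- \frac{1}{9}\right) = - \frac{Z}{9}$)
$\sqrt{K{\left(W{\left(-4,4 \right)} \right)} + g{\left(\frac{15}{7} \right)}} = \sqrt{\left(- \frac{1}{9}\right) 4 + \left(\frac{15}{7} - \left(6 + \frac{15}{7}\right)^{2}\right)} = \sqrt{- \frac{4}{9} + \left(15 \cdot \frac{1}{7} - \left(6 + 15 \cdot \frac{1}{7}\right)^{2}\right)} = \sqrt{- \frac{4}{9} + \left(\frac{15}{7} - \left(6 + \frac{15}{7}\right)^{2}\right)} = \sqrt{- \frac{4}{9} + \left(\frac{15}{7} - \left(\frac{57}{7}\right)^{2}\right)} = \sqrt{- \frac{4}{9} + \left(\frac{15}{7} - \frac{3249}{49}\right)} = \sqrt{- \frac{4}{9} - \frac{3144}{49}} = \sqrt{- \frac{28492}{441}} = \frac{2 i \sqrt{7123}}{21}$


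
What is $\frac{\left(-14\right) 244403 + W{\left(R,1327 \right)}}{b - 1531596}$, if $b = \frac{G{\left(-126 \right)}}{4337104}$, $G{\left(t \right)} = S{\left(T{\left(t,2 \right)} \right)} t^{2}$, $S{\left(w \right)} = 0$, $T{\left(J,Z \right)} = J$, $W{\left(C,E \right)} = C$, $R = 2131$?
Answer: $\frac{1139837}{510532} \approx 2.2326$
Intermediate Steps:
$G{\left(t \right)} = 0$ ($G{\left(t \right)} = 0 t^{2} = 0$)
$b = 0$ ($b = \frac{0}{4337104} = 0 \cdot \frac{1}{4337104} = 0$)
$\frac{\left(-14\right) 244403 + W{\left(R,1327 \right)}}{b - 1531596} = \frac{\left(-14\right) 244403 + 2131}{0 - 1531596} = \frac{-3421642 + 2131}{-1531596} = \left(-3419511\right) \left(- \frac{1}{1531596}\right) = \frac{1139837}{510532}$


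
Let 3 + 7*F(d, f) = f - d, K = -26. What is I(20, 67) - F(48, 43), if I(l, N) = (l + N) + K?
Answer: 435/7 ≈ 62.143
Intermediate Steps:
I(l, N) = -26 + N + l (I(l, N) = (l + N) - 26 = (N + l) - 26 = -26 + N + l)
F(d, f) = -3/7 - d/7 + f/7 (F(d, f) = -3/7 + (f - d)/7 = -3/7 + (-d/7 + f/7) = -3/7 - d/7 + f/7)
I(20, 67) - F(48, 43) = (-26 + 67 + 20) - (-3/7 - ⅐*48 + (⅐)*43) = 61 - (-3/7 - 48/7 + 43/7) = 61 - 1*(-8/7) = 61 + 8/7 = 435/7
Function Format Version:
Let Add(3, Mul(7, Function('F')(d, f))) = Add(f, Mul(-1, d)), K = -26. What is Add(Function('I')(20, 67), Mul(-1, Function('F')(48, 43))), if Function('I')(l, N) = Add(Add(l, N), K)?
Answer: Rational(435, 7) ≈ 62.143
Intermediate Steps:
Function('I')(l, N) = Add(-26, N, l) (Function('I')(l, N) = Add(Add(l, N), -26) = Add(Add(N, l), -26) = Add(-26, N, l))
Function('F')(d, f) = Add(Rational(-3, 7), Mul(Rational(-1, 7), d), Mul(Rational(1, 7), f)) (Function('F')(d, f) = Add(Rational(-3, 7), Mul(Rational(1, 7), Add(f, Mul(-1, d)))) = Add(Rational(-3, 7), Add(Mul(Rational(-1, 7), d), Mul(Rational(1, 7), f))) = Add(Rational(-3, 7), Mul(Rational(-1, 7), d), Mul(Rational(1, 7), f)))
Add(Function('I')(20, 67), Mul(-1, Function('F')(48, 43))) = Add(Add(-26, 67, 20), Mul(-1, Add(Rational(-3, 7), Mul(Rational(-1, 7), 48), Mul(Rational(1, 7), 43)))) = Add(61, Mul(-1, Add(Rational(-3, 7), Rational(-48, 7), Rational(43, 7)))) = Add(61, Mul(-1, Rational(-8, 7))) = Add(61, Rational(8, 7)) = Rational(435, 7)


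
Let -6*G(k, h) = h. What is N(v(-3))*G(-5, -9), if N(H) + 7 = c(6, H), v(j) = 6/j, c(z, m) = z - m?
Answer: 3/2 ≈ 1.5000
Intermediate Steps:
G(k, h) = -h/6
N(H) = -1 - H (N(H) = -7 + (6 - H) = -1 - H)
N(v(-3))*G(-5, -9) = (-1 - 6/(-3))*(-1/6*(-9)) = (-1 - 6*(-1)/3)*(3/2) = (-1 - 1*(-2))*(3/2) = (-1 + 2)*(3/2) = 1*(3/2) = 3/2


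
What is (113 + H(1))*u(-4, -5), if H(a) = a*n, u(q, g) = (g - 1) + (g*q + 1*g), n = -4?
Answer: 981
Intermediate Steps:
u(q, g) = -1 + 2*g + g*q (u(q, g) = (-1 + g) + (g*q + g) = (-1 + g) + (g + g*q) = -1 + 2*g + g*q)
H(a) = -4*a (H(a) = a*(-4) = -4*a)
(113 + H(1))*u(-4, -5) = (113 - 4*1)*(-1 + 2*(-5) - 5*(-4)) = (113 - 4)*(-1 - 10 + 20) = 109*9 = 981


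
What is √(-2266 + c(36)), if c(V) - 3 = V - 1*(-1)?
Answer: I*√2226 ≈ 47.18*I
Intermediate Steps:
c(V) = 4 + V (c(V) = 3 + (V - 1*(-1)) = 3 + (V + 1) = 3 + (1 + V) = 4 + V)
√(-2266 + c(36)) = √(-2266 + (4 + 36)) = √(-2266 + 40) = √(-2226) = I*√2226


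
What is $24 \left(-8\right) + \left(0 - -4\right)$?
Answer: $-188$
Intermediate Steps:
$24 \left(-8\right) + \left(0 - -4\right) = -192 + \left(0 + 4\right) = -192 + 4 = -188$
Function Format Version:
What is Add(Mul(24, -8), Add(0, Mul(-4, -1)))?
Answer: -188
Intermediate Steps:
Add(Mul(24, -8), Add(0, Mul(-4, -1))) = Add(-192, Add(0, 4)) = Add(-192, 4) = -188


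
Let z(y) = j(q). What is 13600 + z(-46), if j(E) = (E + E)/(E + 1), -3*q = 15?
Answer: 27205/2 ≈ 13603.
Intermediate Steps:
q = -5 (q = -⅓*15 = -5)
j(E) = 2*E/(1 + E) (j(E) = (2*E)/(1 + E) = 2*E/(1 + E))
z(y) = 5/2 (z(y) = 2*(-5)/(1 - 5) = 2*(-5)/(-4) = 2*(-5)*(-¼) = 5/2)
13600 + z(-46) = 13600 + 5/2 = 27205/2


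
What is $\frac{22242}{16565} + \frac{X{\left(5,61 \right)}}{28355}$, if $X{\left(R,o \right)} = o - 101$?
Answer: $\frac{126001862}{93940115} \approx 1.3413$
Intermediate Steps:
$X{\left(R,o \right)} = -101 + o$
$\frac{22242}{16565} + \frac{X{\left(5,61 \right)}}{28355} = \frac{22242}{16565} + \frac{-101 + 61}{28355} = 22242 \cdot \frac{1}{16565} - \frac{8}{5671} = \frac{22242}{16565} - \frac{8}{5671} = \frac{126001862}{93940115}$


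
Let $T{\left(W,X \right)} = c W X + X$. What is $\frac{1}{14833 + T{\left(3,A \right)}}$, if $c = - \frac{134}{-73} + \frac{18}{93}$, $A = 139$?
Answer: $\frac{2263}{35796500} \approx 6.3218 \cdot 10^{-5}$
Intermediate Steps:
$c = \frac{4592}{2263}$ ($c = \left(-134\right) \left(- \frac{1}{73}\right) + 18 \cdot \frac{1}{93} = \frac{134}{73} + \frac{6}{31} = \frac{4592}{2263} \approx 2.0292$)
$T{\left(W,X \right)} = X + \frac{4592 W X}{2263}$ ($T{\left(W,X \right)} = \frac{4592 W}{2263} X + X = \frac{4592 W X}{2263} + X = X + \frac{4592 W X}{2263}$)
$\frac{1}{14833 + T{\left(3,A \right)}} = \frac{1}{14833 + \frac{1}{2263} \cdot 139 \left(2263 + 4592 \cdot 3\right)} = \frac{1}{14833 + \frac{1}{2263} \cdot 139 \left(2263 + 13776\right)} = \frac{1}{14833 + \frac{1}{2263} \cdot 139 \cdot 16039} = \frac{1}{14833 + \frac{2229421}{2263}} = \frac{1}{\frac{35796500}{2263}} = \frac{2263}{35796500}$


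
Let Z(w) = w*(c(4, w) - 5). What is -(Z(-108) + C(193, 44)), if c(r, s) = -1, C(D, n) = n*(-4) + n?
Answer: -516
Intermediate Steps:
C(D, n) = -3*n (C(D, n) = -4*n + n = -3*n)
Z(w) = -6*w (Z(w) = w*(-1 - 5) = w*(-6) = -6*w)
-(Z(-108) + C(193, 44)) = -(-6*(-108) - 3*44) = -(648 - 132) = -1*516 = -516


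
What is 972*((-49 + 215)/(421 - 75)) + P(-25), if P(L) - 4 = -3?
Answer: 80849/173 ≈ 467.34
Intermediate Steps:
P(L) = 1 (P(L) = 4 - 3 = 1)
972*((-49 + 215)/(421 - 75)) + P(-25) = 972*((-49 + 215)/(421 - 75)) + 1 = 972*(166/346) + 1 = 972*(166*(1/346)) + 1 = 972*(83/173) + 1 = 80676/173 + 1 = 80849/173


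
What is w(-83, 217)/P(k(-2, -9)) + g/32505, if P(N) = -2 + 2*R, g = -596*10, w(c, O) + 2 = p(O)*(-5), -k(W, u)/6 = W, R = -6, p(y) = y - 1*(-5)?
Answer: 3606212/45507 ≈ 79.245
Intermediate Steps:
p(y) = 5 + y (p(y) = y + 5 = 5 + y)
k(W, u) = -6*W
w(c, O) = -27 - 5*O (w(c, O) = -2 + (5 + O)*(-5) = -2 + (-25 - 5*O) = -27 - 5*O)
g = -5960
P(N) = -14 (P(N) = -2 + 2*(-6) = -2 - 12 = -14)
w(-83, 217)/P(k(-2, -9)) + g/32505 = (-27 - 5*217)/(-14) - 5960/32505 = (-27 - 1085)*(-1/14) - 5960*1/32505 = -1112*(-1/14) - 1192/6501 = 556/7 - 1192/6501 = 3606212/45507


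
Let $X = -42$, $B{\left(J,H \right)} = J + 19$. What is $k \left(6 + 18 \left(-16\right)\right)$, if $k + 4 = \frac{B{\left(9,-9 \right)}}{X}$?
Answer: $1316$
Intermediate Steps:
$B{\left(J,H \right)} = 19 + J$
$k = - \frac{14}{3}$ ($k = -4 + \frac{19 + 9}{-42} = -4 + 28 \left(- \frac{1}{42}\right) = -4 - \frac{2}{3} = - \frac{14}{3} \approx -4.6667$)
$k \left(6 + 18 \left(-16\right)\right) = - \frac{14 \left(6 + 18 \left(-16\right)\right)}{3} = - \frac{14 \left(6 - 288\right)}{3} = \left(- \frac{14}{3}\right) \left(-282\right) = 1316$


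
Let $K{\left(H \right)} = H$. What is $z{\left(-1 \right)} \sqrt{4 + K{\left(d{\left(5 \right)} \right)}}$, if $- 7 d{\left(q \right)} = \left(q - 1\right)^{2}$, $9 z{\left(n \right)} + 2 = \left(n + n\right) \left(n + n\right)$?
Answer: $\frac{4 \sqrt{21}}{63} \approx 0.29096$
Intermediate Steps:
$z{\left(n \right)} = - \frac{2}{9} + \frac{4 n^{2}}{9}$ ($z{\left(n \right)} = - \frac{2}{9} + \frac{\left(n + n\right) \left(n + n\right)}{9} = - \frac{2}{9} + \frac{2 n 2 n}{9} = - \frac{2}{9} + \frac{4 n^{2}}{9}$)
$d{\left(q \right)} = - \frac{\left(-1 + q\right)^{2}}{7}$ ($d{\left(q \right)} = - \frac{\left(q - 1\right)^{2}}{7} = - \frac{\left(-1 + q\right)^{2}}{7}$)
$z{\left(-1 \right)} \sqrt{4 + K{\left(d{\left(5 \right)} \right)}} = \left(- \frac{2}{9} + \frac{4 \left(-1\right)^{2}}{9}\right) \sqrt{4 - \frac{\left(-1 + 5\right)^{2}}{7}} = \left(- \frac{2}{9} + \frac{4}{9} \cdot 1\right) \sqrt{4 - \frac{4^{2}}{7}} = \left(- \frac{2}{9} + \frac{4}{9}\right) \sqrt{4 - \frac{16}{7}} = \frac{2 \sqrt{4 - \frac{16}{7}}}{9} = \frac{2 \sqrt{\frac{12}{7}}}{9} = \frac{2 \frac{2 \sqrt{21}}{7}}{9} = \frac{4 \sqrt{21}}{63}$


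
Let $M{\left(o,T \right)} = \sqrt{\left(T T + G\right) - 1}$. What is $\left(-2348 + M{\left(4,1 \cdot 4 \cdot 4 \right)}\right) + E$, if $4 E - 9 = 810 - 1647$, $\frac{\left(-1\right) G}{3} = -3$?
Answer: $-2555 + 2 \sqrt{66} \approx -2538.8$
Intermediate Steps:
$G = 9$ ($G = \left(-3\right) \left(-3\right) = 9$)
$M{\left(o,T \right)} = \sqrt{8 + T^{2}}$ ($M{\left(o,T \right)} = \sqrt{\left(T T + 9\right) - 1} = \sqrt{\left(T^{2} + 9\right) - 1} = \sqrt{\left(9 + T^{2}\right) - 1} = \sqrt{8 + T^{2}}$)
$E = -207$ ($E = \frac{9}{4} + \frac{810 - 1647}{4} = \frac{9}{4} + \frac{1}{4} \left(-837\right) = \frac{9}{4} - \frac{837}{4} = -207$)
$\left(-2348 + M{\left(4,1 \cdot 4 \cdot 4 \right)}\right) + E = \left(-2348 + \sqrt{8 + \left(1 \cdot 4 \cdot 4\right)^{2}}\right) - 207 = \left(-2348 + \sqrt{8 + \left(4 \cdot 4\right)^{2}}\right) - 207 = \left(-2348 + \sqrt{8 + 16^{2}}\right) - 207 = \left(-2348 + \sqrt{8 + 256}\right) - 207 = \left(-2348 + \sqrt{264}\right) - 207 = \left(-2348 + 2 \sqrt{66}\right) - 207 = -2555 + 2 \sqrt{66}$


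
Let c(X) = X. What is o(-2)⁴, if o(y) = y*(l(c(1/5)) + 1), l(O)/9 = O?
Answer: 614656/625 ≈ 983.45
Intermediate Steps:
l(O) = 9*O
o(y) = 14*y/5 (o(y) = y*(9/5 + 1) = y*(14/5) = 14*y/5)
o(-2)⁴ = ((14/5)*(-2))⁴ = (-28/5)⁴ = 614656/625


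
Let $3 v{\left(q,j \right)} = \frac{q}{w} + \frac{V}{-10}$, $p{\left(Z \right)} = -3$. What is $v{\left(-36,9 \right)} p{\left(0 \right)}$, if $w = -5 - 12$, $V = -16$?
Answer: $- \frac{316}{85} \approx -3.7176$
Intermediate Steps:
$w = -17$ ($w = -5 - 12 = -17$)
$v{\left(q,j \right)} = \frac{8}{15} - \frac{q}{51}$ ($v{\left(q,j \right)} = \frac{\frac{q}{-17} - \frac{16}{-10}}{3} = \frac{q \left(- \frac{1}{17}\right) - - \frac{8}{5}}{3} = \frac{- \frac{q}{17} + \frac{8}{5}}{3} = \frac{\frac{8}{5} - \frac{q}{17}}{3} = \frac{8}{15} - \frac{q}{51}$)
$v{\left(-36,9 \right)} p{\left(0 \right)} = \left(\frac{8}{15} - - \frac{12}{17}\right) \left(-3\right) = \left(\frac{8}{15} + \frac{12}{17}\right) \left(-3\right) = \frac{316}{255} \left(-3\right) = - \frac{316}{85}$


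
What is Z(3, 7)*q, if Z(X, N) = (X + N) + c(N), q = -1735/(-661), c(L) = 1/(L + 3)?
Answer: 35047/1322 ≈ 26.511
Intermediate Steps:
c(L) = 1/(3 + L)
q = 1735/661 (q = -1735*(-1/661) = 1735/661 ≈ 2.6248)
Z(X, N) = N + X + 1/(3 + N) (Z(X, N) = (X + N) + 1/(3 + N) = (N + X) + 1/(3 + N) = N + X + 1/(3 + N))
Z(3, 7)*q = ((1 + (3 + 7)*(7 + 3))/(3 + 7))*(1735/661) = ((1 + 10*10)/10)*(1735/661) = ((1 + 100)/10)*(1735/661) = ((⅒)*101)*(1735/661) = (101/10)*(1735/661) = 35047/1322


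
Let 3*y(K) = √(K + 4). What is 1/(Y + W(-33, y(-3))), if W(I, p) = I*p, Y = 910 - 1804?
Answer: -1/905 ≈ -0.0011050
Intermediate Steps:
Y = -894
y(K) = √(4 + K)/3 (y(K) = √(K + 4)/3 = √(4 + K)/3)
1/(Y + W(-33, y(-3))) = 1/(-894 - 11*√(4 - 3)) = 1/(-894 - 11*√1) = 1/(-894 - 11) = 1/(-905) = -1/905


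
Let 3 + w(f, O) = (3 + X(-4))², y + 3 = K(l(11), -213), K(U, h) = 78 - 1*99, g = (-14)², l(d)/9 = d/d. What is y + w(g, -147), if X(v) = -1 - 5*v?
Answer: 457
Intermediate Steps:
l(d) = 9 (l(d) = 9*(d/d) = 9*1 = 9)
g = 196
K(U, h) = -21 (K(U, h) = 78 - 99 = -21)
y = -24 (y = -3 - 21 = -24)
w(f, O) = 481 (w(f, O) = -3 + (3 + (-1 - 5*(-4)))² = -3 + (3 + (-1 + 20))² = -3 + (3 + 19)² = -3 + 22² = -3 + 484 = 481)
y + w(g, -147) = -24 + 481 = 457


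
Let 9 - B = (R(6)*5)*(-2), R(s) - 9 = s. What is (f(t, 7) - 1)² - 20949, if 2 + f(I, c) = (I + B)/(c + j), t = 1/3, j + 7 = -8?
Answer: -2941031/144 ≈ -20424.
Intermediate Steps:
j = -15 (j = -7 - 8 = -15)
R(s) = 9 + s
B = 159 (B = 9 - (9 + 6)*5*(-2) = 9 - 15*5*(-2) = 9 - 75*(-2) = 9 - 1*(-150) = 9 + 150 = 159)
t = ⅓ ≈ 0.33333
f(I, c) = -2 + (159 + I)/(-15 + c) (f(I, c) = -2 + (I + 159)/(c - 15) = -2 + (159 + I)/(-15 + c))
(f(t, 7) - 1)² - 20949 = ((189 + ⅓ - 2*7)/(-15 + 7) - 1)² - 20949 = ((189 + ⅓ - 14)/(-8) - 1)² - 20949 = (-⅛*526/3 - 1)² - 20949 = (-263/12 - 1)² - 20949 = (-275/12)² - 20949 = 75625/144 - 20949 = -2941031/144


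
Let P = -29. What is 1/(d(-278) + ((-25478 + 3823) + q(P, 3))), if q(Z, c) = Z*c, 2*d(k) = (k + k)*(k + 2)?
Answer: 1/54986 ≈ 1.8186e-5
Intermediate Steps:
d(k) = k*(2 + k) (d(k) = ((k + k)*(k + 2))/2 = ((2*k)*(2 + k))/2 = (2*k*(2 + k))/2 = k*(2 + k))
1/(d(-278) + ((-25478 + 3823) + q(P, 3))) = 1/(-278*(2 - 278) + ((-25478 + 3823) - 29*3)) = 1/(-278*(-276) + (-21655 - 87)) = 1/(76728 - 21742) = 1/54986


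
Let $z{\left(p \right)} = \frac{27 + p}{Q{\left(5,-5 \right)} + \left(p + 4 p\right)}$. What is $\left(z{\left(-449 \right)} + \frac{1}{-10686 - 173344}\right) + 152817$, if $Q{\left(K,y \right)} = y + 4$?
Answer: $\frac{31582069577937}{206665690} \approx 1.5282 \cdot 10^{5}$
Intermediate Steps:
$Q{\left(K,y \right)} = 4 + y$
$z{\left(p \right)} = \frac{27 + p}{-1 + 5 p}$ ($z{\left(p \right)} = \frac{27 + p}{\left(4 - 5\right) + \left(p + 4 p\right)} = \frac{27 + p}{-1 + 5 p}$)
$\left(z{\left(-449 \right)} + \frac{1}{-10686 - 173344}\right) + 152817 = \left(\frac{27 - 449}{-1 + 5 \left(-449\right)} + \frac{1}{-10686 - 173344}\right) + 152817 = \left(\frac{1}{-1 - 2245} \left(-422\right) + \frac{1}{-184030}\right) + 152817 = \left(\frac{1}{-2246} \left(-422\right) - \frac{1}{184030}\right) + 152817 = \left(\left(- \frac{1}{2246}\right) \left(-422\right) - \frac{1}{184030}\right) + 152817 = \left(\frac{211}{1123} - \frac{1}{184030}\right) + 152817 = \frac{38829207}{206665690} + 152817 = \frac{31582069577937}{206665690}$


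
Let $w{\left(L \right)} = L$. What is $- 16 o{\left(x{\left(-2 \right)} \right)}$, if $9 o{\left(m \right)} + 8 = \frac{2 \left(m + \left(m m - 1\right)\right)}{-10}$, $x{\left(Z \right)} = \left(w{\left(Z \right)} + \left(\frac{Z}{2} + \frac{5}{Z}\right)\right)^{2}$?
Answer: $\frac{15749}{45} \approx 349.98$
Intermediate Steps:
$x{\left(Z \right)} = \left(\frac{5}{Z} + \frac{3 Z}{2}\right)^{2}$ ($x{\left(Z \right)} = \left(Z + \left(\frac{Z}{2} + \frac{5}{Z}\right)\right)^{2} = \left(\frac{5}{Z} + \frac{3 Z}{2}\right)^{2}$)
$o{\left(m \right)} = - \frac{13}{15} - \frac{m}{45} - \frac{m^{2}}{45}$ ($o{\left(m \right)} = - \frac{8}{9} + \frac{2 \left(m + \left(m m - 1\right)\right) \frac{1}{-10}}{9} = - \frac{8}{9} + \frac{2 \left(m + \left(m^{2} - 1\right)\right) \left(- \frac{1}{10}\right)}{9} = - \frac{8}{9} + \frac{2 \left(m + \left(-1 + m^{2}\right)\right) \left(- \frac{1}{10}\right)}{9} = - \frac{8}{9} + \frac{2 \left(-1 + m + m^{2}\right) \left(- \frac{1}{10}\right)}{9} = - \frac{8}{9} + \frac{\left(-2 + 2 m + 2 m^{2}\right) \left(- \frac{1}{10}\right)}{9} = - \frac{8}{9} + \frac{\frac{1}{5} - \frac{m}{5} - \frac{m^{2}}{5}}{9} = - \frac{8}{9} - \left(- \frac{1}{45} + \frac{m}{45} + \frac{m^{2}}{45}\right) = - \frac{13}{15} - \frac{m}{45} - \frac{m^{2}}{45}$)
$- 16 o{\left(x{\left(-2 \right)} \right)} = - 16 \left(- \frac{13}{15} - \frac{\frac{1}{4} \cdot \frac{1}{4} \left(10 + 3 \left(-2\right)^{2}\right)^{2}}{45} - \frac{\left(\frac{\left(10 + 3 \left(-2\right)^{2}\right)^{2}}{4 \cdot 4}\right)^{2}}{45}\right) = - 16 \left(- \frac{13}{15} - \frac{\frac{1}{4} \cdot \frac{1}{4} \left(10 + 3 \cdot 4\right)^{2}}{45} - \frac{\left(\frac{1}{4} \cdot \frac{1}{4} \left(10 + 3 \cdot 4\right)^{2}\right)^{2}}{45}\right) = - 16 \left(- \frac{13}{15} - \frac{\frac{1}{4} \cdot \frac{1}{4} \left(10 + 12\right)^{2}}{45} - \frac{\left(\frac{1}{4} \cdot \frac{1}{4} \left(10 + 12\right)^{2}\right)^{2}}{45}\right) = - 16 \left(- \frac{13}{15} - \frac{\frac{1}{4} \cdot \frac{1}{4} \cdot 22^{2}}{45} - \frac{\left(\frac{1}{4} \cdot \frac{1}{4} \cdot 22^{2}\right)^{2}}{45}\right) = - 16 \left(- \frac{13}{15} - \frac{\frac{1}{4} \cdot \frac{1}{4} \cdot 484}{45} - \frac{\left(\frac{1}{4} \cdot \frac{1}{4} \cdot 484\right)^{2}}{45}\right) = - 16 \left(- \frac{13}{15} - \frac{121}{180} - \frac{\left(\frac{121}{4}\right)^{2}}{45}\right) = - 16 \left(- \frac{13}{15} - \frac{121}{180} - \frac{14641}{720}\right) = \left(-16\right) \left(- \frac{15749}{720}\right) = \frac{15749}{45}$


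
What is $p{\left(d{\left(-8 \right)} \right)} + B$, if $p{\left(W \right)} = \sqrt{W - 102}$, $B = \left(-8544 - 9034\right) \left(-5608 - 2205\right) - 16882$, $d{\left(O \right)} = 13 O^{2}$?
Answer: $137320032 + \sqrt{730} \approx 1.3732 \cdot 10^{8}$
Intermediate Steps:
$B = 137320032$ ($B = \left(-17578\right) \left(-7813\right) - 16882 = 137336914 - 16882 = 137320032$)
$p{\left(W \right)} = \sqrt{-102 + W}$
$p{\left(d{\left(-8 \right)} \right)} + B = \sqrt{-102 + 13 \left(-8\right)^{2}} + 137320032 = \sqrt{-102 + 13 \cdot 64} + 137320032 = \sqrt{-102 + 832} + 137320032 = \sqrt{730} + 137320032 = 137320032 + \sqrt{730}$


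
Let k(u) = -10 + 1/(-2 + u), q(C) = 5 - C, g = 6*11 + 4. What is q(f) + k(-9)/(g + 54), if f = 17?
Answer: -16479/1364 ≈ -12.081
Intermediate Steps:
g = 70 (g = 66 + 4 = 70)
q(f) + k(-9)/(g + 54) = (5 - 1*17) + ((21 - 10*(-9))/(-2 - 9))/(70 + 54) = (5 - 17) + ((21 + 90)/(-11))/124 = -12 - 1/11*111*(1/124) = -12 - 111/11*1/124 = -12 - 111/1364 = -16479/1364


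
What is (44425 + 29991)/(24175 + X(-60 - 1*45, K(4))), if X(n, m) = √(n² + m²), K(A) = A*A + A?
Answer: 4497517/1461048 - 4651*√457/7305240 ≈ 3.0647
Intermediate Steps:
K(A) = A + A² (K(A) = A² + A = A + A²)
X(n, m) = √(m² + n²)
(44425 + 29991)/(24175 + X(-60 - 1*45, K(4))) = (44425 + 29991)/(24175 + √((4*(1 + 4))² + (-60 - 1*45)²)) = 74416/(24175 + √((4*5)² + (-60 - 45)²)) = 74416/(24175 + √(20² + (-105)²)) = 74416/(24175 + √(400 + 11025)) = 74416/(24175 + √11425) = 74416/(24175 + 5*√457)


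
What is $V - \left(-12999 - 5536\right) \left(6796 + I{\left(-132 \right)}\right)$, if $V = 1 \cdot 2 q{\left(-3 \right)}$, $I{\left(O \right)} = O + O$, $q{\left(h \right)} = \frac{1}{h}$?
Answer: $\frac{363211858}{3} \approx 1.2107 \cdot 10^{8}$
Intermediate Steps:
$I{\left(O \right)} = 2 O$
$V = - \frac{2}{3}$ ($V = \frac{1 \cdot 2}{-3} = 2 \left(- \frac{1}{3}\right) = - \frac{2}{3} \approx -0.66667$)
$V - \left(-12999 - 5536\right) \left(6796 + I{\left(-132 \right)}\right) = - \frac{2}{3} - \left(-12999 - 5536\right) \left(6796 + 2 \left(-132\right)\right) = - \frac{2}{3} - - 18535 \left(6796 - 264\right) = - \frac{2}{3} - \left(-18535\right) 6532 = - \frac{2}{3} - -121070620 = - \frac{2}{3} + 121070620 = \frac{363211858}{3}$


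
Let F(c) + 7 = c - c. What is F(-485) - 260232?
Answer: -260239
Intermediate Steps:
F(c) = -7 (F(c) = -7 + (c - c) = -7 + 0 = -7)
F(-485) - 260232 = -7 - 260232 = -260239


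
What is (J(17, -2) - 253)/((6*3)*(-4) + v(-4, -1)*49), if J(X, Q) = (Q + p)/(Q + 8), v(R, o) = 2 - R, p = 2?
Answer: -253/222 ≈ -1.1396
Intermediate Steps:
J(X, Q) = (2 + Q)/(8 + Q) (J(X, Q) = (Q + 2)/(Q + 8) = (2 + Q)/(8 + Q))
(J(17, -2) - 253)/((6*3)*(-4) + v(-4, -1)*49) = ((2 - 2)/(8 - 2) - 253)/((6*3)*(-4) + (2 - 1*(-4))*49) = (0/6 - 253)/(18*(-4) + (2 + 4)*49) = ((⅙)*0 - 253)/(-72 + 6*49) = (0 - 253)/(-72 + 294) = -253/222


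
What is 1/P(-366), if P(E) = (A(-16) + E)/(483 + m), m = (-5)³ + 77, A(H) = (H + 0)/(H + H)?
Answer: -870/731 ≈ -1.1902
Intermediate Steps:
A(H) = ½ (A(H) = H/((2*H)) = H*(1/(2*H)) = ½)
m = -48 (m = -125 + 77 = -48)
P(E) = 1/870 + E/435 (P(E) = (½ + E)/(483 - 48) = (½ + E)/435 = (½ + E)*(1/435) = 1/870 + E/435)
1/P(-366) = 1/(1/870 + (1/435)*(-366)) = 1/(1/870 - 122/145) = 1/(-731/870) = -870/731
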